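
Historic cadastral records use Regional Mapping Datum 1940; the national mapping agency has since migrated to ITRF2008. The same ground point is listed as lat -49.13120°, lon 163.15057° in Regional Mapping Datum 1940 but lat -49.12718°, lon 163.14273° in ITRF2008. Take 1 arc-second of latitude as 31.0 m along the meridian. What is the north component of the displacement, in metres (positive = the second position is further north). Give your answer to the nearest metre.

Δφ = -49.12718° − -49.13120° = +0.00402°; Δλ = 163.14273° − 163.15057° = -0.00784°.
1° of latitude = 3600 × 31.00 = 111600 m.
ΔN = Δφ × 111600 = 448.6 m; ΔE = Δλ × 111600 × cos(-49.13120°) = -0.00784 × 111600 × 0.654329 = -572.5 m.

ΔN = 449 m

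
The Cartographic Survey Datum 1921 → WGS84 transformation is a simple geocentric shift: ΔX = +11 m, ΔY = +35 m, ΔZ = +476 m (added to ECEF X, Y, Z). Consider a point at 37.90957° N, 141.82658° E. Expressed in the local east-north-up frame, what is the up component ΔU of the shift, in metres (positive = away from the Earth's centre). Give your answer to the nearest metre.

At φ = 37.90957°, λ = 141.82658°: sin φ = 0.614417, cos φ = 0.788981, sin λ = 0.618044, cos λ = -0.786144.
ΔU = cos φ cos λ·ΔX + cos φ sin λ·ΔY + sin φ·ΔZ = (0.788981)(-0.786144)(11) + (0.788981)(0.618044)(35) + (0.614417)(476) = 302.71 m.

ΔU = 303 m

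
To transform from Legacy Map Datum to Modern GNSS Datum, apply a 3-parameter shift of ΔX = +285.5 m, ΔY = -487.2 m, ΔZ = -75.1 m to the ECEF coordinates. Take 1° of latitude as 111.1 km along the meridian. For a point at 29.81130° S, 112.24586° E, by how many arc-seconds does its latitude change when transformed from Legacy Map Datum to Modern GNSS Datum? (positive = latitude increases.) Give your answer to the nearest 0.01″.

Δφ = -11.12″

sin φ = -0.497145, cos φ = 0.867667, sin λ = 0.925568, cos λ = -0.378582.
North component: ΔN = −sin φ cos λ·ΔX − sin φ sin λ·ΔY + cos φ·ΔZ = −(-0.497145)(-0.378582)(285.5) − (-0.497145)(0.925568)(-487.2) + (0.867667)(-75.1) = -343.08 m.
1° of latitude spans 111100 m, so Δφ = -343.08 / 111100 × 3600 = -11.117″.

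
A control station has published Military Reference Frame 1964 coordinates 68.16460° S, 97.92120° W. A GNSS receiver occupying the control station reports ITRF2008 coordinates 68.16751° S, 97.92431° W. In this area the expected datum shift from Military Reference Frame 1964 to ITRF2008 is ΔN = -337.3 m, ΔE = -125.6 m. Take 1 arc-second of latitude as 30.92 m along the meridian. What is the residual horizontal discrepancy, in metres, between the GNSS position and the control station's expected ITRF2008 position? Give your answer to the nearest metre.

14 m

Observed coordinate differences: Δφ = -0.00291°, Δλ = -0.00311°.
Converting to metres (1° lat = 111312 m, cos φ = 0.371941): observed ΔN = -323.9 m, observed ΔE = -128.8 m.
Subtracting the expected shift leaves a residual of -323.9 − (-337.3) = 13.4 m north and -128.8 − (-125.6) = -3.2 m east.
Residual distance = √(13.4² + (-3.2)²) = 13.7 m.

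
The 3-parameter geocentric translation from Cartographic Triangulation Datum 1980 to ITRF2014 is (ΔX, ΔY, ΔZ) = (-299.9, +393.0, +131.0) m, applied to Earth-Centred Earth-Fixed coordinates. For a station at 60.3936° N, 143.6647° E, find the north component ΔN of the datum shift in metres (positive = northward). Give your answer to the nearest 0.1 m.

ΔN = -347.8 m

At φ = 60.3936°, λ = 143.6647°: sin φ = 0.869440, cos φ = 0.494039, sin λ = 0.592510, cos λ = -0.805563.
ΔN = −sin φ cos λ·ΔX − sin φ sin λ·ΔY + cos φ·ΔZ = −(0.869440)(-0.805563)(-299.9) − (0.869440)(0.592510)(393.0) + (0.494039)(131.0) = -347.78 m.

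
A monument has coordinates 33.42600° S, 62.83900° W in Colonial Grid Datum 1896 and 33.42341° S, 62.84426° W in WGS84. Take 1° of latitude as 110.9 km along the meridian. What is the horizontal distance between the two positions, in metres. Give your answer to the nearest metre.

Δφ = -33.42341° − -33.42600° = +0.00259°; Δλ = -62.84426° − -62.83900° = -0.00526°.
ΔN = Δφ × 110900 = 287.2 m; ΔE = Δλ × 110900 × cos(-33.42600°) = -0.00526 × 110900 × 0.834598 = -486.8 m.
Distance = √(ΔE² + ΔN²) = √((-486.8)² + 287.2²) = 565.3 m.

565 m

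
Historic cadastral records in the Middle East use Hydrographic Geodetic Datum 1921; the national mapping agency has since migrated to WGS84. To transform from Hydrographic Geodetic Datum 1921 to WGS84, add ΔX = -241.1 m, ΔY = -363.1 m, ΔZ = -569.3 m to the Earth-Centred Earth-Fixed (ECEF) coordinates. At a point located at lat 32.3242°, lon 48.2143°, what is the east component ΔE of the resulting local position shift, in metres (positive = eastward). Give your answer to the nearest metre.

The local east axis at (φ, λ) is (−sin λ, cos λ, 0), so ΔE = −sin(48.2143°)·(-241.1) + cos(48.2143°)·(-363.1) = -62.18 m.

ΔE = -62 m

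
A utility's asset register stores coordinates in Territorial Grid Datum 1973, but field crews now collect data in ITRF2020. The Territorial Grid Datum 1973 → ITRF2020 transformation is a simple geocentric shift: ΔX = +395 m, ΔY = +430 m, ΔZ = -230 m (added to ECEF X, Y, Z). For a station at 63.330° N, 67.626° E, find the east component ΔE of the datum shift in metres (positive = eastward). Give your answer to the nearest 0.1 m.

ΔE = -201.6 m

At φ = 63.330°, λ = 67.626°: sin φ = 0.893607, cos φ = 0.448851, sin λ = 0.924719, cos λ = 0.380651.
ΔE = −sin λ·ΔX + cos λ·ΔY = −(0.924719)·(395) + (0.380651)·(430) = -201.58 m.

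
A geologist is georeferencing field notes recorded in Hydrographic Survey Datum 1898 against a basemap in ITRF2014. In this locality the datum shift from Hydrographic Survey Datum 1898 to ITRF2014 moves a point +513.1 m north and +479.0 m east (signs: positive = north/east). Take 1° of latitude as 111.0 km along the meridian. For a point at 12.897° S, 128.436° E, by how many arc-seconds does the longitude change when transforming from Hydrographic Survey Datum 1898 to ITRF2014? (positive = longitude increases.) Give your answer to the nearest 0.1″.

At latitude -12.897°, cos φ = 0.974773.
1° of longitude at this latitude = 111.0 × cos φ = 108.20 km, so Δλ = 479.0 / 108199.8 = 0.0044270° = 15.937″.

Δλ = 15.9″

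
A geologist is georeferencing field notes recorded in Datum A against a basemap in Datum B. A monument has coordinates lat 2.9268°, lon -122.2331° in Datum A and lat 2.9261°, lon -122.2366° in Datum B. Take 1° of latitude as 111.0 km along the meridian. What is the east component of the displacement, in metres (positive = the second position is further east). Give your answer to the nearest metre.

Δφ = 2.9261° − 2.9268° = -0.0007°; Δλ = -122.2366° − -122.2331° = -0.0035°.
ΔN = Δφ × 111000 = -77.7 m; ΔE = Δλ × 111000 × cos(2.9268°) = -0.0035 × 111000 × 0.998696 = -388.0 m.

ΔE = -388 m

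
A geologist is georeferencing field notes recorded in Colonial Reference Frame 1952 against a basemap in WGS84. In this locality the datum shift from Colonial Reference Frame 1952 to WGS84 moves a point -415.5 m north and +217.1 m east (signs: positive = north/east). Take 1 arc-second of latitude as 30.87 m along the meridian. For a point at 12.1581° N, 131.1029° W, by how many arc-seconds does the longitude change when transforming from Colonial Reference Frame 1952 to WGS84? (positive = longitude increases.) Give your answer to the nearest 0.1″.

At latitude 12.1581°, cos φ = 0.977570.
1″ of longitude at this latitude = 30.87 × cos φ = 30.1776 m, so Δλ = 217.1 / 30.1776 = 7.194″.

Δλ = 7.2″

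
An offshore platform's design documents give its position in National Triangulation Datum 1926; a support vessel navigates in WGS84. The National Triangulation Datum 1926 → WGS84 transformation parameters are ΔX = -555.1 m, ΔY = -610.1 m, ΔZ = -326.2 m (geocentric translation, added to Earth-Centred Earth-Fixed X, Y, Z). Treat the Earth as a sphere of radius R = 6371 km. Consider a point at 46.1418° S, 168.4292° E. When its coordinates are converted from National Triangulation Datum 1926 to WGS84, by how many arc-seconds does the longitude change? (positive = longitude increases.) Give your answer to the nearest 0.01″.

Δλ = 33.13″

sin φ = -0.721057, cos φ = 0.692876, sin λ = 0.200579, cos λ = -0.979678.
East component: ΔE = −sin λ·ΔX + cos λ·ΔY = −(0.200579)(-555.1) + (-0.979678)(-610.1) = 709.04 m.
1° of latitude spans πR/180 = 111195 m; at latitude φ, 1° of longitude spans that × cos φ = 77044.3 m, so Δλ = 709.04 / 77044.3 × 3600 = 33.131″.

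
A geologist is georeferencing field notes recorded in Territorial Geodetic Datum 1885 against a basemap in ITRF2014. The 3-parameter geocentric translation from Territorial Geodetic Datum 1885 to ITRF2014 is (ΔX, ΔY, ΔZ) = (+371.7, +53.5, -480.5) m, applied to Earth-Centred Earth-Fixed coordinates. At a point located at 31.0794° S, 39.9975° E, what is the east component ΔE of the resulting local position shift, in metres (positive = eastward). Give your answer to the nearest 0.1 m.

ΔE = -197.9 m

At φ = -31.0794°, λ = 39.9975°: sin φ = -0.516225, cos φ = 0.856453, sin λ = 0.642754, cos λ = 0.766072.
ΔE = −sin λ·ΔX + cos λ·ΔY = −(0.642754)·(371.7) + (0.766072)·(53.5) = -197.93 m.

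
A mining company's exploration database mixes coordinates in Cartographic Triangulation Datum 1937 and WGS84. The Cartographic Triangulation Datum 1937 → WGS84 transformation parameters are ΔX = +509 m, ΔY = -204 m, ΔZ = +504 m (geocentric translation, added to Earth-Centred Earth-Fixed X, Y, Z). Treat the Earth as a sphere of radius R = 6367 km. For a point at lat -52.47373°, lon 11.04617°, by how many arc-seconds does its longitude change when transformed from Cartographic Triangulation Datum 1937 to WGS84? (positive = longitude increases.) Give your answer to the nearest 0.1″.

sin φ = -0.793074, cos φ = 0.609125, sin λ = 0.191600, cos λ = 0.981473.
East component: ΔE = −sin λ·ΔX + cos λ·ΔY = −(0.191600)(509) + (0.981473)(-204) = -297.74 m.
1° of latitude spans πR/180 = 111125 m; at latitude φ, 1° of longitude spans that × cos φ = 67689.1 m, so Δλ = -297.74 / 67689.1 × 3600 = -15.835″.

Δλ = -15.8″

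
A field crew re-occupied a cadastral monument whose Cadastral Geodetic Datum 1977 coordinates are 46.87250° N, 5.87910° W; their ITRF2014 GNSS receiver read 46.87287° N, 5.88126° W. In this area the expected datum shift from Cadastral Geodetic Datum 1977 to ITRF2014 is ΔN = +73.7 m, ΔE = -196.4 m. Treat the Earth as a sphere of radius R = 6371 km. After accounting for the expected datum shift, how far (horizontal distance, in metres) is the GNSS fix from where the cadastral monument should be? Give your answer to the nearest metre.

Observed coordinate differences: Δφ = +0.00037°, Δλ = -0.00216°.
Converting to metres (1° lat = 111195 m, cos φ = 0.683624): observed ΔN = 41.1 m, observed ΔE = -164.2 m.
Subtracting the expected shift leaves a residual of 41.1 − (73.7) = -32.6 m north and -164.2 − (-196.4) = 32.2 m east.
Residual distance = √((-32.6)² + 32.2²) = 45.8 m.

46 m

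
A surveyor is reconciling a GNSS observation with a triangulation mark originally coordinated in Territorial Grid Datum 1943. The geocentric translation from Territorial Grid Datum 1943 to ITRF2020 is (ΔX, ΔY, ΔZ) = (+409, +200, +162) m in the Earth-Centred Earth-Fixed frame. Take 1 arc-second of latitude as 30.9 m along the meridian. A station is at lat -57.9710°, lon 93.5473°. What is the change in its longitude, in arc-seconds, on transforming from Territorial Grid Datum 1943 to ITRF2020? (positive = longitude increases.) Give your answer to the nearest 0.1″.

sin φ = -0.847780, cos φ = 0.530348, sin λ = 0.998084, cos λ = -0.061873.
East component: ΔE = −sin λ·ΔX + cos λ·ΔY = −(0.998084)(409) + (-0.061873)(200) = -420.59 m.
1° of latitude spans 3600 × 30.90 = 111240 m; at latitude φ, 1° of longitude spans that × cos φ = 58996.0 m, so Δλ = -420.59 / 58996.0 × 3600 = -25.665″.

Δλ = -25.7″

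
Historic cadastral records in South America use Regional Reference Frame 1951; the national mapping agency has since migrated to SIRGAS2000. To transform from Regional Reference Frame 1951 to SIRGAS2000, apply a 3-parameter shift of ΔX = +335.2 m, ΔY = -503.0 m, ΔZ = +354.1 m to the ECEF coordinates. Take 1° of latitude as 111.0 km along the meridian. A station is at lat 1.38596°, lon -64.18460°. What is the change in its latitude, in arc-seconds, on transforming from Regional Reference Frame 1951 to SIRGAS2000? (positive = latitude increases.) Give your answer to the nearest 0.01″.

sin φ = 0.024187, cos φ = 0.999707, sin λ = -0.900202, cos λ = 0.435473.
North component: ΔN = −sin φ cos λ·ΔX − sin φ sin λ·ΔY + cos φ·ΔZ = −(0.024187)(0.435473)(335.2) − (0.024187)(-0.900202)(-503.0) + (0.999707)(354.1) = 339.51 m.
1° of latitude spans 111000 m, so Δφ = 339.51 / 111000 × 3600 = 11.011″.

Δφ = 11.01″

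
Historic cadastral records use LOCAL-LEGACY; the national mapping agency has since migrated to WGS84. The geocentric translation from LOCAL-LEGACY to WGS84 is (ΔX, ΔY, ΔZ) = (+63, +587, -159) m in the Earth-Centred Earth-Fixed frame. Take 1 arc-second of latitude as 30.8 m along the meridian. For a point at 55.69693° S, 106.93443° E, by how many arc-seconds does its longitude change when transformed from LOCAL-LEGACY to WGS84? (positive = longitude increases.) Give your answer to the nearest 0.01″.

Δλ = -13.32″

sin φ = -0.826068, cos φ = 0.563570, sin λ = 0.956639, cos λ = -0.291277.
East component: ΔE = −sin λ·ΔX + cos λ·ΔY = −(0.956639)(63) + (-0.291277)(587) = -231.25 m.
1° of latitude spans 3600 × 30.80 = 110880 m; at latitude φ, 1° of longitude spans that × cos φ = 62488.7 m, so Δλ = -231.25 / 62488.7 × 3600 = -13.322″.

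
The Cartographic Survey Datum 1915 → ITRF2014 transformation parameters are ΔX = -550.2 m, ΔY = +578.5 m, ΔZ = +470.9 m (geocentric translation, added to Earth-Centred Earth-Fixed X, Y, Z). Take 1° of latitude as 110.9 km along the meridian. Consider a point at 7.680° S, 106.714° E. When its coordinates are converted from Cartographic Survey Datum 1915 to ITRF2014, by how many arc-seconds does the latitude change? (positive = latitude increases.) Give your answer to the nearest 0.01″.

sin φ = -0.133640, cos φ = 0.991030, sin λ = 0.957752, cos λ = -0.287595.
North component: ΔN = −sin φ cos λ·ΔX − sin φ sin λ·ΔY + cos φ·ΔZ = −(-0.133640)(-0.287595)(-550.2) − (-0.133640)(0.957752)(578.5) + (0.991030)(470.9) = 561.87 m.
1° of latitude spans 110900 m, so Δφ = 561.87 / 110900 × 3600 = 18.239″.

Δφ = 18.24″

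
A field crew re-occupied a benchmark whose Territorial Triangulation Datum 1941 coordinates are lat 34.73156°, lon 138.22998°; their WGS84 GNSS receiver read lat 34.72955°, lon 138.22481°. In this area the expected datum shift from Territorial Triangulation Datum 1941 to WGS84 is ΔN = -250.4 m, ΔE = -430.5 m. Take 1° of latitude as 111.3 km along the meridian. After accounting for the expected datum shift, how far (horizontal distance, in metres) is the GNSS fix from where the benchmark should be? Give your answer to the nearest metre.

50 m

Observed coordinate differences: Δφ = -0.00201°, Δλ = -0.00517°.
Converting to metres (1° lat = 111300 m, cos φ = 0.821830): observed ΔN = -223.7 m, observed ΔE = -472.9 m.
Subtracting the expected shift leaves a residual of -223.7 − (-250.4) = 26.7 m north and -472.9 − (-430.5) = -42.4 m east.
Residual distance = √(26.7² + (-42.4)²) = 50.1 m.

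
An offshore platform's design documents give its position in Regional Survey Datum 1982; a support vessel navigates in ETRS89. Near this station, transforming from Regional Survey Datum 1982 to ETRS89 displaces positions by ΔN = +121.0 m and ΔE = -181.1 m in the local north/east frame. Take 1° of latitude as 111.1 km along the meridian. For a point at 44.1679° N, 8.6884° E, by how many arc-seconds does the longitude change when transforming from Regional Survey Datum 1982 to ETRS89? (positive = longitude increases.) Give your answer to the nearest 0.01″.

At latitude 44.1679°, cos φ = 0.717301.
1° of longitude at this latitude = 111.1 × cos φ = 79.69 km, so Δλ = -181.1 / 79692.2 = -0.0022725° = -8.181″.

Δλ = -8.18″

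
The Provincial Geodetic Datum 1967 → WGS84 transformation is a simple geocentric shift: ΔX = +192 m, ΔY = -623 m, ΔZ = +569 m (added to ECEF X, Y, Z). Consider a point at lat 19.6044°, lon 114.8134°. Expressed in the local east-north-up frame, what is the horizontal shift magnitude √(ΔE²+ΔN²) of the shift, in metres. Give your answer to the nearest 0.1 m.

757.8 m

At φ = 19.6044°, λ = 114.8134°: sin φ = 0.335524, cos φ = 0.942032, sin λ = 0.907679, cos λ = -0.419664.
ΔE = −sin λ·ΔX + cos λ·ΔY = −(0.907679)·(192) + (-0.419664)·(-623) = 87.18 m.
ΔN = −sin φ cos λ·ΔX − sin φ sin λ·ΔY + cos φ·ΔZ = −(0.335524)(-0.419664)(192) − (0.335524)(0.907679)(-623) + (0.942032)(569) = 752.78 m.
Horizontal magnitude = √(ΔE² + ΔN²) = √(87.18² + 752.78²) = 757.82 m.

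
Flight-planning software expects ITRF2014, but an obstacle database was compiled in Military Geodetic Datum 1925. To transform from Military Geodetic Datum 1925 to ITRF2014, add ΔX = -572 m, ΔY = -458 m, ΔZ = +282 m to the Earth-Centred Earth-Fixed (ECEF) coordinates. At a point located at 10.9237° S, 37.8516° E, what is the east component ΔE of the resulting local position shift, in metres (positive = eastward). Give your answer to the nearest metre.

The local east axis at (φ, λ) is (−sin λ, cos λ, 0), so ΔE = −sin(37.8516°)·(-572) + cos(37.8516°)·(-458) = -10.65 m.

ΔE = -11 m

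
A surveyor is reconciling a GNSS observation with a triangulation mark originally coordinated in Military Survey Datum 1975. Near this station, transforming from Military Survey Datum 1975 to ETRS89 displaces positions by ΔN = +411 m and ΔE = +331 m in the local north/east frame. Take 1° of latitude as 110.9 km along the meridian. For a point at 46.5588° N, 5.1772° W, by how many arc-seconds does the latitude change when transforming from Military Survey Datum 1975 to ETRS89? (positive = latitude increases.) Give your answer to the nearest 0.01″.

Δφ = 13.34″

1° of latitude = 110.9 km, so Δφ = 411.0 / 110900 = 0.0037060° = 13.342″.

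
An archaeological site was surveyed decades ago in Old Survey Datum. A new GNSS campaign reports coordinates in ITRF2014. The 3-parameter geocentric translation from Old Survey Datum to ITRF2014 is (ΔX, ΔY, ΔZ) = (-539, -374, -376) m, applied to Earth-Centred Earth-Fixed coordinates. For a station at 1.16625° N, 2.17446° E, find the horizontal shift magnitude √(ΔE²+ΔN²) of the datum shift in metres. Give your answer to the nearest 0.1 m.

The local east axis at (φ, λ) is (−sin λ, cos λ, 0), so ΔE = −sin(2.17446°)·(-539) + cos(2.17446°)·(-374) = -353.28 m.
The local north axis is (−sin φ cos λ, −sin φ sin λ, cos φ), giving ΔN = 10.963 + 0.289 − 375.922 = -364.67 m.
Horizontal magnitude = √(ΔE² + ΔN²) = √((-353.28)² + (-364.67)²) = 507.73 m.

507.7 m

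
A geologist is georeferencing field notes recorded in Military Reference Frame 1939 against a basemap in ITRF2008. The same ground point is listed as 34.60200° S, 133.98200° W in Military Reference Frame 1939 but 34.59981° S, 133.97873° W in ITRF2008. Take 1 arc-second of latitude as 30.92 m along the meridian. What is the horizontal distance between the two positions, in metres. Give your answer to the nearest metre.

Δφ = -34.59981° − -34.60200° = +0.00219°; Δλ = -133.97873° − -133.98200° = +0.00327°.
1° of latitude = 3600 × 30.92 = 111312 m.
ΔN = Δφ × 111312 = 243.8 m; ΔE = Δλ × 111312 × cos(-34.60200°) = +0.00327 × 111312 × 0.823117 = 299.6 m.
Distance = √(ΔE² + ΔN²) = √(299.6² + 243.8²) = 386.3 m.

386 m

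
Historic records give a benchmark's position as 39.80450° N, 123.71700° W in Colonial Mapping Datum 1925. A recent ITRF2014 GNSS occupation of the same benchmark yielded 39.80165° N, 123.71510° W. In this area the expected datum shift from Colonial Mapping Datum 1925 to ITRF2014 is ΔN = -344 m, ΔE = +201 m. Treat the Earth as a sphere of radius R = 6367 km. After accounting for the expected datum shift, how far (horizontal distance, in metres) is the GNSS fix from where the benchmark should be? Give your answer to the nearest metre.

47 m

Observed coordinate differences: Δφ = -0.00285°, Δλ = +0.00190°.
Converting to metres (1° lat = 111125 m, cos φ = 0.768233): observed ΔN = -316.7 m, observed ΔE = 162.2 m.
Subtracting the expected shift leaves a residual of -316.7 − (-344) = 27.3 m north and 162.2 − (201) = -38.8 m east.
Residual distance = √(27.3² + (-38.8)²) = 47.4 m.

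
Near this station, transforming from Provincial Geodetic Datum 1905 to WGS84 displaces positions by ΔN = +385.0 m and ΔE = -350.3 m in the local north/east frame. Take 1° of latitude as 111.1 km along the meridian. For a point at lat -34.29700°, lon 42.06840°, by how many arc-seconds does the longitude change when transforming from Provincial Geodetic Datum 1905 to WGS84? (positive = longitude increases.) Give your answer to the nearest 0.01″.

Δλ = -13.74″

At latitude -34.29700°, cos φ = 0.826128.
1° of longitude at this latitude = 111.1 × cos φ = 91.78 km, so Δλ = -350.3 / 91782.8 = -0.0038166° = -13.740″.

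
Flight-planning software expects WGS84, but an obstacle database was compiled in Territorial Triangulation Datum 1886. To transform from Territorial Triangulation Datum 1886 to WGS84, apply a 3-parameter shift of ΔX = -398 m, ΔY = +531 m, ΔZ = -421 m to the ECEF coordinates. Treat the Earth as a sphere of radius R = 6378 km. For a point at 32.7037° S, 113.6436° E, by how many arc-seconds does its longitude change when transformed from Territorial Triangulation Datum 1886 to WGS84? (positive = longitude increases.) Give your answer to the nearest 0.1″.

sin φ = -0.540295, cos φ = 0.841476, sin λ = 0.916058, cos λ = -0.401046.
East component: ΔE = −sin λ·ΔX + cos λ·ΔY = −(0.916058)(-398) + (-0.401046)(531) = 151.64 m.
1° of latitude spans πR/180 = 111317 m; at latitude φ, 1° of longitude spans that × cos φ = 93670.7 m, so Δλ = 151.64 / 93670.7 × 3600 = 5.828″.

Δλ = 5.8″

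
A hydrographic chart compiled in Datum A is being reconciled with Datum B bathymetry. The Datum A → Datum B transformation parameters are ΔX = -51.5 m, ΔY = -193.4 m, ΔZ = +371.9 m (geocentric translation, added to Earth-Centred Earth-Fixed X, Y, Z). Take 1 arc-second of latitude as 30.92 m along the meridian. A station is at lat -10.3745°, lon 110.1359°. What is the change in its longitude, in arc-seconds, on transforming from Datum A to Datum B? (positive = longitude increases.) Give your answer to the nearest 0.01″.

Δλ = 3.78″

sin φ = -0.180081, cos φ = 0.983652, sin λ = 0.938879, cos λ = -0.344248.
East component: ΔE = −sin λ·ΔX + cos λ·ΔY = −(0.938879)(-51.5) + (-0.344248)(-193.4) = 114.93 m.
1° of latitude spans 3600 × 30.92 = 111312 m; at latitude φ, 1° of longitude spans that × cos φ = 109492.2 m, so Δλ = 114.93 / 109492.2 × 3600 = 3.779″.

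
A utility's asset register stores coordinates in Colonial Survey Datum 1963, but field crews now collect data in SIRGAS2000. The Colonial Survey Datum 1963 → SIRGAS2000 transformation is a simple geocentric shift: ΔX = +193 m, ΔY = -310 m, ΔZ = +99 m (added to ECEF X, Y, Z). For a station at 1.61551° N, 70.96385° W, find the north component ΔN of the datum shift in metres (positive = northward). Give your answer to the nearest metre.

At φ = 1.61551°, λ = -70.96385°: sin φ = 0.028192, cos φ = 0.999603, sin λ = -0.945313, cos λ = 0.326165.
ΔN = −sin φ cos λ·ΔX − sin φ sin λ·ΔY + cos φ·ΔZ = −(0.028192)(0.326165)(193) − (0.028192)(-0.945313)(-310) + (0.999603)(99) = 88.92 m.

ΔN = 89 m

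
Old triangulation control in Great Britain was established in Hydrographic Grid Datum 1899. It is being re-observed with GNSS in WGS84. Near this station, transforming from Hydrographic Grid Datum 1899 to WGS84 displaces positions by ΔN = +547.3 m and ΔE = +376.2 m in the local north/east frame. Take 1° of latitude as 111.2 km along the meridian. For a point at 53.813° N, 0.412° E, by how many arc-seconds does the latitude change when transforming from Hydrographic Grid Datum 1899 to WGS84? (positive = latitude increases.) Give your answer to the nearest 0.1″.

Δφ = 17.7″

1° of latitude = 111.2 km, so Δφ = 547.3 / 111200 = 0.0049218° = 17.718″.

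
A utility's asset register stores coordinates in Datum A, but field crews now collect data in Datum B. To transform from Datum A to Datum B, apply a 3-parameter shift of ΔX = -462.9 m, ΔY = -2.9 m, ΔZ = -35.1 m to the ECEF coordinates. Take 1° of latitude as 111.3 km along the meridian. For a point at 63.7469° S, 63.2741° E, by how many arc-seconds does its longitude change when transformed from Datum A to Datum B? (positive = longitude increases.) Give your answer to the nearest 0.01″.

Δλ = 30.14″

sin φ = -0.896849, cos φ = 0.442337, sin λ = 0.893168, cos λ = 0.449723.
East component: ΔE = −sin λ·ΔX + cos λ·ΔY = −(0.893168)(-462.9) + (0.449723)(-2.9) = 412.14 m.
1° of latitude spans 111300 m; at latitude φ, 1° of longitude spans that × cos φ = 49232.1 m, so Δλ = 412.14 / 49232.1 × 3600 = 30.137″.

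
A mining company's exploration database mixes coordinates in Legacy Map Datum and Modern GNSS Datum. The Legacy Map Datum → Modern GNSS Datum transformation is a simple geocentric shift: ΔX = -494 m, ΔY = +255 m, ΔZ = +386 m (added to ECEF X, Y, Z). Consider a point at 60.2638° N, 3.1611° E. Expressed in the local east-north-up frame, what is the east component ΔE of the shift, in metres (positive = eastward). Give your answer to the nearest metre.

ΔE = 282 m

At φ = 60.2638°, λ = 3.1611°: sin φ = 0.868318, cos φ = 0.496007, sin λ = 0.055144, cos λ = 0.998478.
ΔE = −sin λ·ΔX + cos λ·ΔY = −(0.055144)·(-494) + (0.998478)·(255) = 281.85 m.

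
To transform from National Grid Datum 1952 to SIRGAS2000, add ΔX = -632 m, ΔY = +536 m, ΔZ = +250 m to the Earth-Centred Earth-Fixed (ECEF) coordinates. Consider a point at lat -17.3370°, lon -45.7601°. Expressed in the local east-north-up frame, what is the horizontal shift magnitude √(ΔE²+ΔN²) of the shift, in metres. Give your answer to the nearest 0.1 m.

At φ = -17.3370°, λ = -45.7601°: sin φ = -0.297991, cos φ = 0.954569, sin λ = -0.716425, cos λ = 0.697664.
ΔE = −sin λ·ΔX + cos λ·ΔY = −(-0.716425)·(-632) + (0.697664)·(536) = -78.83 m.
ΔN = −sin φ cos λ·ΔX − sin φ sin λ·ΔY + cos φ·ΔZ = −(-0.297991)(0.697664)(-632) − (-0.297991)(-0.716425)(536) + (0.954569)(250) = -7.18 m.
Horizontal magnitude = √(ΔE² + ΔN²) = √((-78.83)² + (-7.18)²) = 79.16 m.

79.2 m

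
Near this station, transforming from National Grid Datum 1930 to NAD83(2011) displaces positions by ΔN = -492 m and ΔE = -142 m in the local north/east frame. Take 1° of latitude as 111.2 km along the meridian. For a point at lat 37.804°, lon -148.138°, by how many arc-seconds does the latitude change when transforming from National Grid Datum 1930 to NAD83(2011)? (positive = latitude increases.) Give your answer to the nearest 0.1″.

Δφ = -15.9″

1° of latitude = 111.2 km, so Δφ = -492.0 / 111200 = -0.0044245° = -15.928″.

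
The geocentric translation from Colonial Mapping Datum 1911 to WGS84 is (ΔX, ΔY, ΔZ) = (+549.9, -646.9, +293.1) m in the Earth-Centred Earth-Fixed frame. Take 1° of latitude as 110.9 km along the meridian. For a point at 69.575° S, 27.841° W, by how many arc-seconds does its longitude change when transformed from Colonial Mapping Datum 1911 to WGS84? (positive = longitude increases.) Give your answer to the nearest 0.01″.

sin φ = -0.937130, cos φ = 0.348981, sin λ = -0.467020, cos λ = 0.884247.
East component: ΔE = −sin λ·ΔX + cos λ·ΔY = −(-0.467020)(549.9) + (0.884247)(-646.9) = -315.21 m.
1° of latitude spans 110900 m; at latitude φ, 1° of longitude spans that × cos φ = 38702.0 m, so Δλ = -315.21 / 38702.0 × 3600 = -29.320″.

Δλ = -29.32″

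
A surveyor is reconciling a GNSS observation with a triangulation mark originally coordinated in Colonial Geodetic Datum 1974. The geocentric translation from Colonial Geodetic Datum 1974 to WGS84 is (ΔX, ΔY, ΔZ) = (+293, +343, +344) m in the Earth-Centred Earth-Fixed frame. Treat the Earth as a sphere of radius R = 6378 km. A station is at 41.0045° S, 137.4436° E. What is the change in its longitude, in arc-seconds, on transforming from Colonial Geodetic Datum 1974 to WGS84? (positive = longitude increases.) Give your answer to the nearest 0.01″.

Δλ = -19.32″

sin φ = -0.656118, cos φ = 0.754658, sin λ = 0.676316, cos λ = -0.736612.
East component: ΔE = −sin λ·ΔX + cos λ·ΔY = −(0.676316)(293) + (-0.736612)(343) = -450.82 m.
1° of latitude spans πR/180 = 111317 m; at latitude φ, 1° of longitude spans that × cos φ = 84006.3 m, so Δλ = -450.82 / 84006.3 × 3600 = -19.319″.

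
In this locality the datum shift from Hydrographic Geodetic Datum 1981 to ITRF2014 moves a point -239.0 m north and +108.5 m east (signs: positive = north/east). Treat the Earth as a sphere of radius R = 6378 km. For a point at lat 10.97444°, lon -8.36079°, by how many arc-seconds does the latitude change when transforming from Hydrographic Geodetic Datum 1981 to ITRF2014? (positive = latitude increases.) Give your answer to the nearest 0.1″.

On a sphere of radius R, 1 rad of latitude = R, so Δφ = ΔN / R = -239.0 / 6378000 = -3.7473e-05 rad = -7.729″.

Δφ = -7.7″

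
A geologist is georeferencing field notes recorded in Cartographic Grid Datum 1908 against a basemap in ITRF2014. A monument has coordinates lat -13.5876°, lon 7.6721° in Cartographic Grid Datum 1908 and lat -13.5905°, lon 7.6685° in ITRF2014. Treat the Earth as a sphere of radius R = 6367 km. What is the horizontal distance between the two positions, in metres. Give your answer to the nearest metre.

Δφ = -13.5905° − -13.5876° = -0.0029°; Δλ = 7.6685° − 7.6721° = -0.0036°.
1° along a meridian = πR/180 = 111125 m.
ΔN = Δφ × 111125 = -322.3 m; ΔE = Δλ × 111125 × cos(-13.5876°) = -0.0036 × 111125 × 0.972012 = -388.9 m.
Distance = √(ΔE² + ΔN²) = √((-388.9)² + (-322.3)²) = 505.0 m.

505 m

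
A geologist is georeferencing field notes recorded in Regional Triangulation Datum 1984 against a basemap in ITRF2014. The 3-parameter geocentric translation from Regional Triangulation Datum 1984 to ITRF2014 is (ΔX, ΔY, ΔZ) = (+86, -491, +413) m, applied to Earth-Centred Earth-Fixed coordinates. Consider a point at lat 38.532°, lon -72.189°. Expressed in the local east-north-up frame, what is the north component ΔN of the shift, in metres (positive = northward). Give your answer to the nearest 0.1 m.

The local north axis is (−sin φ cos λ, −sin φ sin λ, cos φ), giving ΔN = -16.387 − 291.209 + 323.074 = 15.48 m.

ΔN = 15.5 m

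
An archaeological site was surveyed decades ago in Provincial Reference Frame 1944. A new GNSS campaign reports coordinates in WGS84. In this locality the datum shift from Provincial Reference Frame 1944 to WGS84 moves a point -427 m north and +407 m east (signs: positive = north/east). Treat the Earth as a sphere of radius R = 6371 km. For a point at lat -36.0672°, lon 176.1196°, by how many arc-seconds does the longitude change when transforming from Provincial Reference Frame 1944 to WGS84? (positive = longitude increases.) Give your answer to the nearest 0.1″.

At latitude -36.0672°, cos φ = 0.808327.
One radian of longitude at latitude φ spans R cos φ, so Δλ = ΔE / (R cos φ) = 407.0 / (6371000 × 0.808327) = 7.9031e-05 rad = 16.301″.

Δλ = 16.3″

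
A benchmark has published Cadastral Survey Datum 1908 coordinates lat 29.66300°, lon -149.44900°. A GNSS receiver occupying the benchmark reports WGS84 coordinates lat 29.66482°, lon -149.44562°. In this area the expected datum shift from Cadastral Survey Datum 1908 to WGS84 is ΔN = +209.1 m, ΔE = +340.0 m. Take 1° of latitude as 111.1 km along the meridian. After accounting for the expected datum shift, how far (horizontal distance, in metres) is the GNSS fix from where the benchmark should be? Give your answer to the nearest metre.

15 m

Observed coordinate differences: Δφ = +0.00182°, Δλ = +0.00338°.
Converting to metres (1° lat = 111100 m, cos φ = 0.868951): observed ΔN = 202.2 m, observed ΔE = 326.3 m.
Subtracting the expected shift leaves a residual of 202.2 − (209.1) = -6.9 m north and 326.3 − (340.0) = -13.7 m east.
Residual distance = √((-6.9)² + (-13.7)²) = 15.3 m.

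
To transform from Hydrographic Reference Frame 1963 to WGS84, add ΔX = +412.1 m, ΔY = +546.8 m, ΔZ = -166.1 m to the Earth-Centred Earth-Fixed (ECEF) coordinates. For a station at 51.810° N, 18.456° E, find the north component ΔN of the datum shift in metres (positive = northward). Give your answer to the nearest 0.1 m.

At φ = 51.810°, λ = 18.456°: sin φ = 0.785965, cos φ = 0.618271, sin λ = 0.316576, cos λ = 0.948567.
ΔN = −sin φ cos λ·ΔX − sin φ sin λ·ΔY + cos φ·ΔZ = −(0.785965)(0.948567)(412.1) − (0.785965)(0.316576)(546.8) + (0.618271)(-166.1) = -545.99 m.

ΔN = -546.0 m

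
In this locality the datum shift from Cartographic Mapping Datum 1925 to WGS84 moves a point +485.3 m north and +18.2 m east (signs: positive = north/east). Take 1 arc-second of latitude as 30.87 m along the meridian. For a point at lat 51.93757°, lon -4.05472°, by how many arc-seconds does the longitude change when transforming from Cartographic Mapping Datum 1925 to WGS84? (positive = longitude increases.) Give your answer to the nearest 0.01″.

Δλ = 0.96″

At latitude 51.93757°, cos φ = 0.616520.
1″ of longitude at this latitude = 30.87 × cos φ = 19.0320 m, so Δλ = 18.2 / 19.0320 = 0.956″.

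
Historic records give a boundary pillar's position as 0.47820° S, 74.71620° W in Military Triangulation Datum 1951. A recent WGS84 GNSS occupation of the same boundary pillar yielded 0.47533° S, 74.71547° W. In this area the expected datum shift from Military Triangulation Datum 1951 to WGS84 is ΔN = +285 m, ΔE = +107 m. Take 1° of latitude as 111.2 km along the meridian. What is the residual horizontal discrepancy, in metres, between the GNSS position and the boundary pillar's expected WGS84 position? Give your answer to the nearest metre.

Observed coordinate differences: Δφ = +0.00287°, Δλ = +0.00073°.
Converting to metres (1° lat = 111200 m, cos φ = 0.999965): observed ΔN = 319.1 m, observed ΔE = 81.2 m.
Subtracting the expected shift leaves a residual of 319.1 − (285) = 34.1 m north and 81.2 − (107) = -25.8 m east.
Residual distance = √(34.1² + (-25.8)²) = 42.8 m.

43 m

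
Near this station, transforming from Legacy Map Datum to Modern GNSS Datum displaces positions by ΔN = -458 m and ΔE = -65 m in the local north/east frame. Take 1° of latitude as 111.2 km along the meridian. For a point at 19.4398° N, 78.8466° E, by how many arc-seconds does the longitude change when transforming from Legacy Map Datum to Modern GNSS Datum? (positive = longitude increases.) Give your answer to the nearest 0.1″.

At latitude 19.4398°, cos φ = 0.942992.
1° of longitude at this latitude = 111.2 × cos φ = 104.86 km, so Δλ = -65.0 / 104860.7 = -0.0006199° = -2.232″.

Δλ = -2.2″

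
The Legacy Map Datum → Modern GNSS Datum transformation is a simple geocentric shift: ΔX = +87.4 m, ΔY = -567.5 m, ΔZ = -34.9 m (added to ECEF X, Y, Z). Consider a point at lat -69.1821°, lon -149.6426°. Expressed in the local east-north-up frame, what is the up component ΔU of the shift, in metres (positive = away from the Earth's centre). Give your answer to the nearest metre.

ΔU = 108 m

At φ = -69.1821°, λ = -149.6426°: sin φ = -0.934715, cos φ = 0.355399, sin λ = -0.505392, cos λ = -0.862890.
ΔU = cos φ cos λ·ΔX + cos φ sin λ·ΔY + sin φ·ΔZ = (0.355399)(-0.862890)(87.4) + (0.355399)(-0.505392)(-567.5) + (-0.934715)(-34.9) = 107.75 m.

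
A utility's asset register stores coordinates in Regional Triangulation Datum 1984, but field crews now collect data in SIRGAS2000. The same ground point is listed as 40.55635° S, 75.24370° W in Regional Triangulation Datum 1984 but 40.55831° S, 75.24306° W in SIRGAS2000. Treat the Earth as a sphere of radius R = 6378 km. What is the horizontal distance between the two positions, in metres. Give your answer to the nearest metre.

225 m

Δφ = -40.55831° − -40.55635° = -0.00196°; Δλ = -75.24306° − -75.24370° = +0.00064°.
1° along a meridian = πR/180 = 111317 m.
ΔN = Δφ × 111317 = -218.2 m; ΔE = Δλ × 111317 × cos(-40.55635°) = +0.00064 × 111317 × 0.759767 = 54.1 m.
Distance = √(ΔE² + ΔN²) = √(54.1² + (-218.2)²) = 224.8 m.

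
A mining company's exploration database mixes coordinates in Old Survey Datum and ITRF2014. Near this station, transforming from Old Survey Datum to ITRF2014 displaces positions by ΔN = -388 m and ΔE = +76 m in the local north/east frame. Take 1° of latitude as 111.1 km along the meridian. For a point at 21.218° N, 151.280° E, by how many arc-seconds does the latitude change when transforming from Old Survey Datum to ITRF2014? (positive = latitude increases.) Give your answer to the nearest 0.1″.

1° of latitude = 111.1 km, so Δφ = -388.0 / 111100 = -0.0034923° = -12.572″.

Δφ = -12.6″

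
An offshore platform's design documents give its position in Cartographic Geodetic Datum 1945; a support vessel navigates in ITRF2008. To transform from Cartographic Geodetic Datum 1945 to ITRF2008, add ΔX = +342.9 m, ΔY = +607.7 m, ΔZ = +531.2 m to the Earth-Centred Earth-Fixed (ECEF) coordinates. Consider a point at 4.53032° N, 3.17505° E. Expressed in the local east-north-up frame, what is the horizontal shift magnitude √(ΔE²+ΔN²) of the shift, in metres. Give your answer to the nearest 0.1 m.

At φ = 4.53032°, λ = 3.17505°: sin φ = 0.078987, cos φ = 0.996876, sin λ = 0.055387, cos λ = 0.998465.
ΔE = −sin λ·ΔX + cos λ·ΔY = −(0.055387)·(342.9) + (0.998465)·(607.7) = 587.78 m.
ΔN = −sin φ cos λ·ΔX − sin φ sin λ·ΔY + cos φ·ΔZ = −(0.078987)(0.998465)(342.9) − (0.078987)(0.055387)(607.7) + (0.996876)(531.2) = 499.84 m.
Horizontal magnitude = √(ΔE² + ΔN²) = √(587.78² + 499.84²) = 771.57 m.

771.6 m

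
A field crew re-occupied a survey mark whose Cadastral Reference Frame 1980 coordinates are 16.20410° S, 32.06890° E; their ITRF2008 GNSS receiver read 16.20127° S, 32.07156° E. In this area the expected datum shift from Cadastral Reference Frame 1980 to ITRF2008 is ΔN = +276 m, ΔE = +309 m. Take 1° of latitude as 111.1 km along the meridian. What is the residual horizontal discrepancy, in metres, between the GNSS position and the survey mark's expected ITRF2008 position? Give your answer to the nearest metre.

Observed coordinate differences: Δφ = +0.00283°, Δλ = +0.00266°.
Converting to metres (1° lat = 111100 m, cos φ = 0.960274): observed ΔN = 314.4 m, observed ΔE = 283.8 m.
Subtracting the expected shift leaves a residual of 314.4 − (276) = 38.4 m north and 283.8 − (309) = -25.2 m east.
Residual distance = √(38.4² + (-25.2)²) = 45.9 m.

46 m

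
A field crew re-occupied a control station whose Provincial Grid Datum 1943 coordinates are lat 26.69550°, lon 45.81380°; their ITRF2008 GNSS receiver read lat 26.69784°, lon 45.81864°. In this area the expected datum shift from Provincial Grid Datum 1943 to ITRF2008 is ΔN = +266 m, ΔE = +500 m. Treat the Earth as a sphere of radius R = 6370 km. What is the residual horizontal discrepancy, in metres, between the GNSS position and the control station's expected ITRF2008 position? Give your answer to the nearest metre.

Observed coordinate differences: Δφ = +0.00234°, Δλ = +0.00484°.
Converting to metres (1° lat = 111177 m, cos φ = 0.893407): observed ΔN = 260.2 m, observed ΔE = 480.7 m.
Subtracting the expected shift leaves a residual of 260.2 − (266) = -5.8 m north and 480.7 − (500) = -19.3 m east.
Residual distance = √((-5.8)² + (-19.3)²) = 20.1 m.

20 m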